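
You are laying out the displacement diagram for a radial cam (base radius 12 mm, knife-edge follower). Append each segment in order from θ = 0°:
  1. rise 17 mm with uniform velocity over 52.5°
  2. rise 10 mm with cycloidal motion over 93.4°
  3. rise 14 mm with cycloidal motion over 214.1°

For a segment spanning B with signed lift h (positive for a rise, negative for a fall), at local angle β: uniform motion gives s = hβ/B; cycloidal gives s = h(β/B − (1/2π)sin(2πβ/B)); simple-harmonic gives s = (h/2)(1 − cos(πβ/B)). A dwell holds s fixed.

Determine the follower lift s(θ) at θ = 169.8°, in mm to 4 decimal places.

seg 1 [0°–52.5°] uniform, h=17: full span → s += 17 → s = 17.0000
seg 2 [52.5°–145.9°] cycloidal, h=10: full span → s += 10 → s = 27.0000
seg 3 [145.9°–360°] cycloidal, h=14: θ=169.8° here. β=23.9, B=214.1. 14·(0.1116 − sin(2π·0.1116)/(2π)) = 0.1250 → s = 27.1250

27.1250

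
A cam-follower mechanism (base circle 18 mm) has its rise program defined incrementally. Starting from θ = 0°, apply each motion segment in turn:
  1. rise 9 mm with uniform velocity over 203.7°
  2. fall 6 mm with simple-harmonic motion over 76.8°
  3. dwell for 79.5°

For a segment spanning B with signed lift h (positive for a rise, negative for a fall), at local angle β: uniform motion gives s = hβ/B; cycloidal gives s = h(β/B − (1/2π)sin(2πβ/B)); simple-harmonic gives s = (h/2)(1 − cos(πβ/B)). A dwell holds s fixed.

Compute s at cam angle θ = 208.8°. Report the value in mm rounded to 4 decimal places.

seg 1 [0°–203.7°] uniform, h=9: full span → s += 9 → s = 9.0000
seg 2 [203.7°–280.5°] simple-harmonic, h=-6: θ=208.8° here. β=5.1, B=76.8. -6/2·(1 − cos(π·0.0664)) = -0.0650 → s = 8.9350

8.9350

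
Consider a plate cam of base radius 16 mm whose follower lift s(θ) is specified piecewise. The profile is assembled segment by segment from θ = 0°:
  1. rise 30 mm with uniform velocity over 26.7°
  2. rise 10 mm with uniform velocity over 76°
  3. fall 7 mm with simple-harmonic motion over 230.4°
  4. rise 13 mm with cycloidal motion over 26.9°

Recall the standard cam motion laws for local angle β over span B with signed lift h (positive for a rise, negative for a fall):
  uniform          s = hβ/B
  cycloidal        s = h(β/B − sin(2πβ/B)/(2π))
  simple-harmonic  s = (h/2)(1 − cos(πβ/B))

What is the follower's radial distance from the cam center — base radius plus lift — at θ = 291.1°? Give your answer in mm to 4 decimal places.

seg 1 [0°–26.7°] uniform, h=30: full span → s += 30 → s = 30.0000
seg 2 [26.7°–102.7°] uniform, h=10: full span → s += 10 → s = 40.0000
seg 3 [102.7°–333.1°] simple-harmonic, h=-7: θ=291.1° here. β=188.4, B=230.4. -7/2·(1 − cos(π·0.8177)) = -6.4416 → s = 33.5584
radial distance = base radius + s = 16 + 33.5584 = 49.5584

49.5584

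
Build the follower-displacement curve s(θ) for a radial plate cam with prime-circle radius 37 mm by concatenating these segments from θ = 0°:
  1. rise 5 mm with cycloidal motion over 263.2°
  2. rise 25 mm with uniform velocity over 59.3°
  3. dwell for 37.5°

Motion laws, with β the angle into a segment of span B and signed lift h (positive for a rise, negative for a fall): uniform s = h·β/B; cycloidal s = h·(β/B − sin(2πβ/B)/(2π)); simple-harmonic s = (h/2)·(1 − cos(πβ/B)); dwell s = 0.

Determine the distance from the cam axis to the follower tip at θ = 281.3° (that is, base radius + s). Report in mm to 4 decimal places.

seg 1 [0°–263.2°] cycloidal, h=5: full span → s += 5 → s = 5.0000
seg 2 [263.2°–322.5°] uniform, h=25: θ=281.3° here. β=18.1, B=59.3. 25·18.1/59.3 = 7.6307 → s = 12.6307
radial distance = base radius + s = 37 + 12.6307 = 49.6307

49.6307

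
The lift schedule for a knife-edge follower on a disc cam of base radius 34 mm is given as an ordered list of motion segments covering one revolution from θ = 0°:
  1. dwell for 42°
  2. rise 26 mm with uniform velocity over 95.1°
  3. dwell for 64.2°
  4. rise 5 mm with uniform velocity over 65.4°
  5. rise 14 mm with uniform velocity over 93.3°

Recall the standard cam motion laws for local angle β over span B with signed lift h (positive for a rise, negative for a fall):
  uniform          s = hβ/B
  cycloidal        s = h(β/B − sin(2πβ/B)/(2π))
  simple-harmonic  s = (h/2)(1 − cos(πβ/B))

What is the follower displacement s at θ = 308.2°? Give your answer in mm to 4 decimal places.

seg 1 [0°–42°] dwell: s stays 0.0000
seg 2 [42°–137.1°] uniform, h=26: full span → s += 26 → s = 26.0000
seg 3 [137.1°–201.3°] dwell: s stays 26.0000
seg 4 [201.3°–266.7°] uniform, h=5: full span → s += 5 → s = 31.0000
seg 5 [266.7°–360°] uniform, h=14: θ=308.2° here. β=41.5, B=93.3. 14·41.5/93.3 = 6.2272 → s = 37.2272

37.2272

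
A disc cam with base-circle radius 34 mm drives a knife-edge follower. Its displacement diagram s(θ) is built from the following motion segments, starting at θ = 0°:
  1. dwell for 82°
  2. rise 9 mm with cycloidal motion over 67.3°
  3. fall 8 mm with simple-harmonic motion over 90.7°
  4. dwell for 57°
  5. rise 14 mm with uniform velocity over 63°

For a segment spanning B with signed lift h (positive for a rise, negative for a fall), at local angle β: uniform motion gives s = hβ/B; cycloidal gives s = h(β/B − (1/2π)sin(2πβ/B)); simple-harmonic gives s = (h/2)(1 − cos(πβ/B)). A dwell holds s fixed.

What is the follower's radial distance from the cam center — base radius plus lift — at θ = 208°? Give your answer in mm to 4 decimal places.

seg 1 [0°–82°] dwell: s stays 0.0000
seg 2 [82°–149.3°] cycloidal, h=9: full span → s += 9 → s = 9.0000
seg 3 [149.3°–240°] simple-harmonic, h=-8: θ=208° here. β=58.7, B=90.7. -8/2·(1 − cos(π·0.6472)) = -5.7844 → s = 3.2156
radial distance = base radius + s = 34 + 3.2156 = 37.2156

37.2156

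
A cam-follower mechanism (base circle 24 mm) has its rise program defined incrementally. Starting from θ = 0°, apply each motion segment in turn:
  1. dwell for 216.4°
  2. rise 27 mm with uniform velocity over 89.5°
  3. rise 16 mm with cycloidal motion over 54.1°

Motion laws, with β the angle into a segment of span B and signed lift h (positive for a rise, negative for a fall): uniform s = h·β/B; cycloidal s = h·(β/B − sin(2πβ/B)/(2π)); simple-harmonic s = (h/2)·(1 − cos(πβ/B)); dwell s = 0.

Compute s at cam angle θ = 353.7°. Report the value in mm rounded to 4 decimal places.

seg 1 [0°–216.4°] dwell: s stays 0.0000
seg 2 [216.4°–305.9°] uniform, h=27: full span → s += 27 → s = 27.0000
seg 3 [305.9°–360°] cycloidal, h=16: θ=353.7° here. β=47.8, B=54.1. 16·(0.8835 − sin(2π·0.8835)/(2π)) = 15.8381 → s = 42.8381

42.8381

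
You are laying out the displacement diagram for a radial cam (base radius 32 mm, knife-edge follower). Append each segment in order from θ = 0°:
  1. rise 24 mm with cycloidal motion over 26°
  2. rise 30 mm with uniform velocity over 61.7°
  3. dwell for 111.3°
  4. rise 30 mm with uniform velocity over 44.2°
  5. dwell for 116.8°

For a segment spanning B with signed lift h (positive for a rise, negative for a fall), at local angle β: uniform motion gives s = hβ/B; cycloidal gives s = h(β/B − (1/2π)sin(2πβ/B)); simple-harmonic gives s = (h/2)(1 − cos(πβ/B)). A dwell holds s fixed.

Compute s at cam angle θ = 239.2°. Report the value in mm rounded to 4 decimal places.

seg 1 [0°–26°] cycloidal, h=24: full span → s += 24 → s = 24.0000
seg 2 [26°–87.7°] uniform, h=30: full span → s += 30 → s = 54.0000
seg 3 [87.7°–199°] dwell: s stays 54.0000
seg 4 [199°–243.2°] uniform, h=30: θ=239.2° here. β=40.2, B=44.2. 30·40.2/44.2 = 27.2851 → s = 81.2851

81.2851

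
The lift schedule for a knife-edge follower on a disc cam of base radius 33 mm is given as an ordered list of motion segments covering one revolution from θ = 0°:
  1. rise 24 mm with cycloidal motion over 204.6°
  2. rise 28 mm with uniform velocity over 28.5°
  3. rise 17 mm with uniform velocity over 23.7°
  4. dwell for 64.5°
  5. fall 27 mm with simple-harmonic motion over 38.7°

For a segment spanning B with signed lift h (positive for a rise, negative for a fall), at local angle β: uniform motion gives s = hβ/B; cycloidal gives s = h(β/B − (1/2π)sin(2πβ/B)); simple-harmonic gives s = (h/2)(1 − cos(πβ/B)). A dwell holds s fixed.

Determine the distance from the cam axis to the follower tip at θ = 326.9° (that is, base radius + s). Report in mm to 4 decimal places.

seg 1 [0°–204.6°] cycloidal, h=24: full span → s += 24 → s = 24.0000
seg 2 [204.6°–233.1°] uniform, h=28: full span → s += 28 → s = 52.0000
seg 3 [233.1°–256.8°] uniform, h=17: full span → s += 17 → s = 69.0000
seg 4 [256.8°–321.3°] dwell: s stays 69.0000
seg 5 [321.3°–360°] simple-harmonic, h=-27: θ=326.9° here. β=5.6, B=38.7. -27/2·(1 − cos(π·0.1447)) = -1.3711 → s = 67.6289
radial distance = base radius + s = 33 + 67.6289 = 100.6289

100.6289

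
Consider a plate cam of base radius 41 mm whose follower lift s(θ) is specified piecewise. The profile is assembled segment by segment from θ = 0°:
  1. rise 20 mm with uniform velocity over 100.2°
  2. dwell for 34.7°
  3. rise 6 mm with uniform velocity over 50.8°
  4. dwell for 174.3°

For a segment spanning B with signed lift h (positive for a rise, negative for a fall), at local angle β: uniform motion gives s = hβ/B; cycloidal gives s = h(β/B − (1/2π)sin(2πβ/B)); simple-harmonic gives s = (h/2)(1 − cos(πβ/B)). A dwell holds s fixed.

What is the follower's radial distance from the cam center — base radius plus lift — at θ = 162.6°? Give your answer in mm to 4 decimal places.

seg 1 [0°–100.2°] uniform, h=20: full span → s += 20 → s = 20.0000
seg 2 [100.2°–134.9°] dwell: s stays 20.0000
seg 3 [134.9°–185.7°] uniform, h=6: θ=162.6° here. β=27.7, B=50.8. 6·27.7/50.8 = 3.2717 → s = 23.2717
radial distance = base radius + s = 41 + 23.2717 = 64.2717

64.2717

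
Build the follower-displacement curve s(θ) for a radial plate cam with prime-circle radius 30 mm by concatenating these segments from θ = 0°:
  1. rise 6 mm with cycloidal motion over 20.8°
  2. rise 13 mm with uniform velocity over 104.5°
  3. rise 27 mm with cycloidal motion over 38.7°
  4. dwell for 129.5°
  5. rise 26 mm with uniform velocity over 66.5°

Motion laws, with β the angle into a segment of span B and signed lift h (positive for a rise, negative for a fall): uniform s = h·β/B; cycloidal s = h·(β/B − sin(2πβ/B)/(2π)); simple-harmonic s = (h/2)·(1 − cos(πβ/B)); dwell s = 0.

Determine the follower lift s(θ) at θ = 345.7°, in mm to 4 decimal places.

seg 1 [0°–20.8°] cycloidal, h=6: full span → s += 6 → s = 6.0000
seg 2 [20.8°–125.3°] uniform, h=13: full span → s += 13 → s = 19.0000
seg 3 [125.3°–164°] cycloidal, h=27: full span → s += 27 → s = 46.0000
seg 4 [164°–293.5°] dwell: s stays 46.0000
seg 5 [293.5°–360°] uniform, h=26: θ=345.7° here. β=52.2, B=66.5. 26·52.2/66.5 = 20.4090 → s = 66.4090

66.4090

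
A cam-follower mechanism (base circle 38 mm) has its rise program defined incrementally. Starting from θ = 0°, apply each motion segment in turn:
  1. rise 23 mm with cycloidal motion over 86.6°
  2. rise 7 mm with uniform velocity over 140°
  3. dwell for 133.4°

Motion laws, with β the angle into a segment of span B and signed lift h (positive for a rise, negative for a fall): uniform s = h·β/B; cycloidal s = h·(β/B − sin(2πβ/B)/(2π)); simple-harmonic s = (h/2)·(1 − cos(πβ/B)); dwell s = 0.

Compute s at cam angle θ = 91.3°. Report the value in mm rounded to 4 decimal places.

seg 1 [0°–86.6°] cycloidal, h=23: full span → s += 23 → s = 23.0000
seg 2 [86.6°–226.6°] uniform, h=7: θ=91.3° here. β=4.7, B=140. 7·4.7/140 = 0.2350 → s = 23.2350

23.2350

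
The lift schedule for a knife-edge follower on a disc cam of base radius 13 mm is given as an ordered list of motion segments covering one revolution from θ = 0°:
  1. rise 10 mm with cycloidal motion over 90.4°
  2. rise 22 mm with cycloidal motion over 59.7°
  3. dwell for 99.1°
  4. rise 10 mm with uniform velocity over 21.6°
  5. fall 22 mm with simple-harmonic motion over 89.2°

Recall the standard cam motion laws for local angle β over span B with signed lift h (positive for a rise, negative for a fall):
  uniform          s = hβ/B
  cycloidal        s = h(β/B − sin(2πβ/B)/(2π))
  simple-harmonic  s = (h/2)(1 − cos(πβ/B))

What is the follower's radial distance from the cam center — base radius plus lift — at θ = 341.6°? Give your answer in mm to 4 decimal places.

seg 1 [0°–90.4°] cycloidal, h=10: full span → s += 10 → s = 10.0000
seg 2 [90.4°–150.1°] cycloidal, h=22: full span → s += 22 → s = 32.0000
seg 3 [150.1°–249.2°] dwell: s stays 32.0000
seg 4 [249.2°–270.8°] uniform, h=10: full span → s += 10 → s = 42.0000
seg 5 [270.8°–360°] simple-harmonic, h=-22: θ=341.6° here. β=70.8, B=89.2. -22/2·(1 − cos(π·0.7937)) = -19.7699 → s = 22.2301
radial distance = base radius + s = 13 + 22.2301 = 35.2301

35.2301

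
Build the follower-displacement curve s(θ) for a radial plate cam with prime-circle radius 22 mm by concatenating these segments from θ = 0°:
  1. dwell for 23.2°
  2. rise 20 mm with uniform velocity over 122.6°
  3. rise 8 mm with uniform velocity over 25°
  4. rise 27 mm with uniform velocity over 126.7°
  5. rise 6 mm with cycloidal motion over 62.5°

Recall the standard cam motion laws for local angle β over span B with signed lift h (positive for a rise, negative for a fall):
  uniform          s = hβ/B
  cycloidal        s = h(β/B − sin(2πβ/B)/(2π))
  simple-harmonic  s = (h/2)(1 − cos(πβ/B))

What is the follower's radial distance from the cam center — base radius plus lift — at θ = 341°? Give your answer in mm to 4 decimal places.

seg 1 [0°–23.2°] dwell: s stays 0.0000
seg 2 [23.2°–145.8°] uniform, h=20: full span → s += 20 → s = 20.0000
seg 3 [145.8°–170.8°] uniform, h=8: full span → s += 8 → s = 28.0000
seg 4 [170.8°–297.5°] uniform, h=27: full span → s += 27 → s = 55.0000
seg 5 [297.5°–360°] cycloidal, h=6: θ=341° here. β=43.5, B=62.5. 6·(0.6960 − sin(2π·0.6960)/(2π)) = 5.0765 → s = 60.0765
radial distance = base radius + s = 22 + 60.0765 = 82.0765

82.0765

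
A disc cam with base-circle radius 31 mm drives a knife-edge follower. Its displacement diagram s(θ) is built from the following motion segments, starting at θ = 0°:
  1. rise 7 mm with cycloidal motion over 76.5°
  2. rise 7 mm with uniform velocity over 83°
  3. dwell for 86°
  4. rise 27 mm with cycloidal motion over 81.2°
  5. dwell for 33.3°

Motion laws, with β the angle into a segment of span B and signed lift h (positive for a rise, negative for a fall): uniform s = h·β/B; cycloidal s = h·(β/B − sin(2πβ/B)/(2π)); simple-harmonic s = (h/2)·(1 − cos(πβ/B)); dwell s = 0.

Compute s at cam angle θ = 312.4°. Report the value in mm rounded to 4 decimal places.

seg 1 [0°–76.5°] cycloidal, h=7: full span → s += 7 → s = 7.0000
seg 2 [76.5°–159.5°] uniform, h=7: full span → s += 7 → s = 14.0000
seg 3 [159.5°–245.5°] dwell: s stays 14.0000
seg 4 [245.5°–326.7°] cycloidal, h=27: θ=312.4° here. β=66.9, B=81.2. 27·(0.8239 − sin(2π·0.8239)/(2π)) = 26.0874 → s = 40.0874

40.0874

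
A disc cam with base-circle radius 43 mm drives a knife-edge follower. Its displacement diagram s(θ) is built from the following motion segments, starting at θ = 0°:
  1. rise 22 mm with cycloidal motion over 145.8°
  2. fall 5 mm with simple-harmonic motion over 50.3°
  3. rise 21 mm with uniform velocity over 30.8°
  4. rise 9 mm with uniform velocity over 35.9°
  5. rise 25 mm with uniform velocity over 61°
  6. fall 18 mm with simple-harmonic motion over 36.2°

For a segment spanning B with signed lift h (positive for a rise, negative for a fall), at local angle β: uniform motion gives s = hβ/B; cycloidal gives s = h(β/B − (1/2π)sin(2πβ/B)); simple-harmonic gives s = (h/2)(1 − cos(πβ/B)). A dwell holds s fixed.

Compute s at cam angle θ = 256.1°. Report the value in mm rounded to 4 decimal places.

seg 1 [0°–145.8°] cycloidal, h=22: full span → s += 22 → s = 22.0000
seg 2 [145.8°–196.1°] simple-harmonic, h=-5: full span → s += -5 → s = 17.0000
seg 3 [196.1°–226.9°] uniform, h=21: full span → s += 21 → s = 38.0000
seg 4 [226.9°–262.8°] uniform, h=9: θ=256.1° here. β=29.2, B=35.9. 9·29.2/35.9 = 7.3203 → s = 45.3203

45.3203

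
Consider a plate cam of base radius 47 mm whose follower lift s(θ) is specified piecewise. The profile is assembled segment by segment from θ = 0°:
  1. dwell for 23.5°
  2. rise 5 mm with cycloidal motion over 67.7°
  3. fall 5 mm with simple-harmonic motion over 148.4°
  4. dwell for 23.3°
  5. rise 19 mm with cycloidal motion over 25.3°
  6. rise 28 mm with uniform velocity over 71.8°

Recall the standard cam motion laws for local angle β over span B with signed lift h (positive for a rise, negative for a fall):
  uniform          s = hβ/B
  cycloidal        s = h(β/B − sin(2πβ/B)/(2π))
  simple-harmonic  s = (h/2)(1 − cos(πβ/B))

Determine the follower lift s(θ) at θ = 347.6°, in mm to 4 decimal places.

seg 1 [0°–23.5°] dwell: s stays 0.0000
seg 2 [23.5°–91.2°] cycloidal, h=5: full span → s += 5 → s = 5.0000
seg 3 [91.2°–239.6°] simple-harmonic, h=-5: full span → s += -5 → s = 0.0000
seg 4 [239.6°–262.9°] dwell: s stays 0.0000
seg 5 [262.9°–288.2°] cycloidal, h=19: full span → s += 19 → s = 19.0000
seg 6 [288.2°–360°] uniform, h=28: θ=347.6° here. β=59.4, B=71.8. 28·59.4/71.8 = 23.1643 → s = 42.1643

42.1643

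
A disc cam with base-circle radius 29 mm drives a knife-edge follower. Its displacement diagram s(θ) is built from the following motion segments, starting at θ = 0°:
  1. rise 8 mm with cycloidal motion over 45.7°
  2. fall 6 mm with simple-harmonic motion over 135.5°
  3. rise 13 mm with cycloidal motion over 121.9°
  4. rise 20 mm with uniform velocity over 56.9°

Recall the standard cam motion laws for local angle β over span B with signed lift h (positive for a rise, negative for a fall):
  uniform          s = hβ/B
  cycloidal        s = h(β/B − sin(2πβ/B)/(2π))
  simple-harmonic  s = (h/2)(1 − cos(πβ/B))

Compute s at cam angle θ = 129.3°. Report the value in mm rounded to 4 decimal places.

seg 1 [0°–45.7°] cycloidal, h=8: full span → s += 8 → s = 8.0000
seg 2 [45.7°–181.2°] simple-harmonic, h=-6: θ=129.3° here. β=83.6, B=135.5. -6/2·(1 − cos(π·0.6170)) = -4.0778 → s = 3.9222

3.9222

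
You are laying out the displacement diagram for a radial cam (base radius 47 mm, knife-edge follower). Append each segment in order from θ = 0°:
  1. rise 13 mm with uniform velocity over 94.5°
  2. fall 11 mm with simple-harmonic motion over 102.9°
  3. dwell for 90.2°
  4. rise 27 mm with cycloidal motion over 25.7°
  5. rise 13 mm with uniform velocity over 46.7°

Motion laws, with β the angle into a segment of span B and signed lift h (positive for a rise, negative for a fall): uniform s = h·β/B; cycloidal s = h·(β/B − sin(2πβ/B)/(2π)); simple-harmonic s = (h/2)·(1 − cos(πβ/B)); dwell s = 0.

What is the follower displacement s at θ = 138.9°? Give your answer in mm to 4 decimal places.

seg 1 [0°–94.5°] uniform, h=13: full span → s += 13 → s = 13.0000
seg 2 [94.5°–197.4°] simple-harmonic, h=-11: θ=138.9° here. β=44.4, B=102.9. -11/2·(1 − cos(π·0.4315)) = -4.3253 → s = 8.6747

8.6747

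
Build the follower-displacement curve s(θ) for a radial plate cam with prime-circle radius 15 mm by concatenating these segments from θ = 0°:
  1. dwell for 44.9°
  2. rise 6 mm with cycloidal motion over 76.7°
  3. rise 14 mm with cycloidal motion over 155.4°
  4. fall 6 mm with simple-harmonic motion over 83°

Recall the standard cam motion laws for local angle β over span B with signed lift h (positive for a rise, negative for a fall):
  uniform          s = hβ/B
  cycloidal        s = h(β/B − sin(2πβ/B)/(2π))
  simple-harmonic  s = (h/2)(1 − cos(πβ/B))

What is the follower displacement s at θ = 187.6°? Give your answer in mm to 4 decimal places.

seg 1 [0°–44.9°] dwell: s stays 0.0000
seg 2 [44.9°–121.6°] cycloidal, h=6: full span → s += 6 → s = 6.0000
seg 3 [121.6°–277°] cycloidal, h=14: θ=187.6° here. β=66, B=155.4. 14·(0.4247 − sin(2π·0.4247)/(2π)) = 4.9308 → s = 10.9308

10.9308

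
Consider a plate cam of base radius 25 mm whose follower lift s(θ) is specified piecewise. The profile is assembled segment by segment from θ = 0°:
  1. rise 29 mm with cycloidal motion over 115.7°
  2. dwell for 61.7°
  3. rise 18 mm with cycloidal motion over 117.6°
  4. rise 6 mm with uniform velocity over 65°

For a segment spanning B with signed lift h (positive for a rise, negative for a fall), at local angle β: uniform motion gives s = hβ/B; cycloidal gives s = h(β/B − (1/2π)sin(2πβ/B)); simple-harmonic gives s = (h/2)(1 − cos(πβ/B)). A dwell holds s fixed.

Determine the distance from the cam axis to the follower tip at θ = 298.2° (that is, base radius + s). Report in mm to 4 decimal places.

seg 1 [0°–115.7°] cycloidal, h=29: full span → s += 29 → s = 29.0000
seg 2 [115.7°–177.4°] dwell: s stays 29.0000
seg 3 [177.4°–295°] cycloidal, h=18: full span → s += 18 → s = 47.0000
seg 4 [295°–360°] uniform, h=6: θ=298.2° here. β=3.2, B=65. 6·3.2/65 = 0.2954 → s = 47.2954
radial distance = base radius + s = 25 + 47.2954 = 72.2954

72.2954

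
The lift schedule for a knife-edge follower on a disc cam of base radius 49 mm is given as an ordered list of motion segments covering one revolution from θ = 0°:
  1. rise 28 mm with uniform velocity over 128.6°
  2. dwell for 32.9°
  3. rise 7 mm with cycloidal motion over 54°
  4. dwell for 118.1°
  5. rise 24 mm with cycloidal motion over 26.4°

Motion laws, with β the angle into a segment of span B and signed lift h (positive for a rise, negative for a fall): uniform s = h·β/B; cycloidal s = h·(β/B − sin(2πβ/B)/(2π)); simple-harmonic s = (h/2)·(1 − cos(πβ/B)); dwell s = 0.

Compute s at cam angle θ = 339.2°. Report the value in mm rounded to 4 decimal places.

seg 1 [0°–128.6°] uniform, h=28: full span → s += 28 → s = 28.0000
seg 2 [128.6°–161.5°] dwell: s stays 28.0000
seg 3 [161.5°–215.5°] cycloidal, h=7: full span → s += 7 → s = 35.0000
seg 4 [215.5°–333.6°] dwell: s stays 35.0000
seg 5 [333.6°–360°] cycloidal, h=24: θ=339.2° here. β=5.6, B=26.4. 24·(0.2121 − sin(2π·0.2121)/(2π)) = 1.3789 → s = 36.3789

36.3789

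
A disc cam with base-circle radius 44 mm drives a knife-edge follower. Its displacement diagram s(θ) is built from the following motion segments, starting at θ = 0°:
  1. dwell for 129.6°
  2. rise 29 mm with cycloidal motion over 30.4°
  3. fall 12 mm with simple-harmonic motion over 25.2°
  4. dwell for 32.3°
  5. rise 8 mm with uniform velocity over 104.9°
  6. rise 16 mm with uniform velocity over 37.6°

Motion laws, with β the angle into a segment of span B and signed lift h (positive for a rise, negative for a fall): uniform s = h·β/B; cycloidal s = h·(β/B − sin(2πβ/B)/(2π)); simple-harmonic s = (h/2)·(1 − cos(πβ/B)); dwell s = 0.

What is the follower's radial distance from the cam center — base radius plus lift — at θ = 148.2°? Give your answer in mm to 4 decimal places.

seg 1 [0°–129.6°] dwell: s stays 0.0000
seg 2 [129.6°–160°] cycloidal, h=29: θ=148.2° here. β=18.6, B=30.4. 29·(0.6118 − sin(2π·0.6118)/(2π)) = 20.7264 → s = 20.7264
radial distance = base radius + s = 44 + 20.7264 = 64.7264

64.7264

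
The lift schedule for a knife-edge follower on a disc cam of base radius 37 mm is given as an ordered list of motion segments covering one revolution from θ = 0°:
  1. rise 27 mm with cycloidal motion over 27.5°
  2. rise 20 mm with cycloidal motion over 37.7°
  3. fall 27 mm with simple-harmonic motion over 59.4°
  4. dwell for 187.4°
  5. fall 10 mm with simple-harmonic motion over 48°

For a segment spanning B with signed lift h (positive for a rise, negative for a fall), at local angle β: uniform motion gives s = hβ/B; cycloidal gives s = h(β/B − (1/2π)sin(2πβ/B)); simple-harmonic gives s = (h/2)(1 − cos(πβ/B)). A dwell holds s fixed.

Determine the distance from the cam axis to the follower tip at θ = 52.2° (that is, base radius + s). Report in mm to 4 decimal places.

seg 1 [0°–27.5°] cycloidal, h=27: full span → s += 27 → s = 27.0000
seg 2 [27.5°–65.2°] cycloidal, h=20: θ=52.2° here. β=24.7, B=37.7. 20·(0.6552 − sin(2π·0.6552)/(2π)) = 15.7381 → s = 42.7381
radial distance = base radius + s = 37 + 42.7381 = 79.7381

79.7381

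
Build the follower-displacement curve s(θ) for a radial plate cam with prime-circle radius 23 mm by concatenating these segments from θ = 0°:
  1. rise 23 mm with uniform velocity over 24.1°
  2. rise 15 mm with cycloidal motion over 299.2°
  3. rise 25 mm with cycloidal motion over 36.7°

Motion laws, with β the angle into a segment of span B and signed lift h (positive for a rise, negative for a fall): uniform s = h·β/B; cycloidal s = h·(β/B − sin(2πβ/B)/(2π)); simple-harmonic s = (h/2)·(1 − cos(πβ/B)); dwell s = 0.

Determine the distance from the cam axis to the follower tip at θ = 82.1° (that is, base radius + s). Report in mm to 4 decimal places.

seg 1 [0°–24.1°] uniform, h=23: full span → s += 23 → s = 23.0000
seg 2 [24.1°–323.3°] cycloidal, h=15: θ=82.1° here. β=58, B=299.2. 15·(0.1939 − sin(2π·0.1939)/(2π)) = 0.6675 → s = 23.6675
radial distance = base radius + s = 23 + 23.6675 = 46.6675

46.6675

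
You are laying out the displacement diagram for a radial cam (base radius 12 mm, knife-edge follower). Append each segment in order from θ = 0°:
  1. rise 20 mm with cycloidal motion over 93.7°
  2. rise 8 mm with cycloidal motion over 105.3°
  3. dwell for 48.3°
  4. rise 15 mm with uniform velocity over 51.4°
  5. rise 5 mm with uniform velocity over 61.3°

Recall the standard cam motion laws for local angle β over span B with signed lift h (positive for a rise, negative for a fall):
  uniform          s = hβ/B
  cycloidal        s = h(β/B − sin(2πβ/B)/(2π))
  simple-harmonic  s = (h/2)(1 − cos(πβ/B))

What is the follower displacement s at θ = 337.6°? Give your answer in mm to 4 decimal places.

seg 1 [0°–93.7°] cycloidal, h=20: full span → s += 20 → s = 20.0000
seg 2 [93.7°–199°] cycloidal, h=8: full span → s += 8 → s = 28.0000
seg 3 [199°–247.3°] dwell: s stays 28.0000
seg 4 [247.3°–298.7°] uniform, h=15: full span → s += 15 → s = 43.0000
seg 5 [298.7°–360°] uniform, h=5: θ=337.6° here. β=38.9, B=61.3. 5·38.9/61.3 = 3.1729 → s = 46.1729

46.1729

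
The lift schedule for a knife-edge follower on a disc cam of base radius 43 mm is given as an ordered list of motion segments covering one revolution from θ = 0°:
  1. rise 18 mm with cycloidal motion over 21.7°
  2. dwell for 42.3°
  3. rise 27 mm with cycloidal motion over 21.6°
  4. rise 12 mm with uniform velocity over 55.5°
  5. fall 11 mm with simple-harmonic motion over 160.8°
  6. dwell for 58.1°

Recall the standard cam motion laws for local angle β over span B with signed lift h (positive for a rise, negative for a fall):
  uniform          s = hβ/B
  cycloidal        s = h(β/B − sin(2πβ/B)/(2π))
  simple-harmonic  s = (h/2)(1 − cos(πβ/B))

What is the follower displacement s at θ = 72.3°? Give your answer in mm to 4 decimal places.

seg 1 [0°–21.7°] cycloidal, h=18: full span → s += 18 → s = 18.0000
seg 2 [21.7°–64°] dwell: s stays 18.0000
seg 3 [64°–85.6°] cycloidal, h=27: θ=72.3° here. β=8.3, B=21.6. 27·(0.3843 − sin(2π·0.3843)/(2π)) = 7.5183 → s = 25.5183

25.5183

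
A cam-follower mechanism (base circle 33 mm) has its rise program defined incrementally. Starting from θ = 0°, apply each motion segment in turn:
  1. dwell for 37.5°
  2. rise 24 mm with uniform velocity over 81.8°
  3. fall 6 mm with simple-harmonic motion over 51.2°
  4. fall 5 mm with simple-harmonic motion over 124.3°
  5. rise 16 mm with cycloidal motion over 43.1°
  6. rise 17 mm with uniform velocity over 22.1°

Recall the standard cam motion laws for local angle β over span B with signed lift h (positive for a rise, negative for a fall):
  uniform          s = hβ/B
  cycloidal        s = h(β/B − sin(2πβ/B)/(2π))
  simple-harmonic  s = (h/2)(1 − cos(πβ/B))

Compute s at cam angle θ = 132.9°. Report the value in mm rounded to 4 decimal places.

seg 1 [0°–37.5°] dwell: s stays 0.0000
seg 2 [37.5°–119.3°] uniform, h=24: full span → s += 24 → s = 24.0000
seg 3 [119.3°–170.5°] simple-harmonic, h=-6: θ=132.9° here. β=13.6, B=51.2. -6/2·(1 − cos(π·0.2656)) = -0.9853 → s = 23.0147

23.0147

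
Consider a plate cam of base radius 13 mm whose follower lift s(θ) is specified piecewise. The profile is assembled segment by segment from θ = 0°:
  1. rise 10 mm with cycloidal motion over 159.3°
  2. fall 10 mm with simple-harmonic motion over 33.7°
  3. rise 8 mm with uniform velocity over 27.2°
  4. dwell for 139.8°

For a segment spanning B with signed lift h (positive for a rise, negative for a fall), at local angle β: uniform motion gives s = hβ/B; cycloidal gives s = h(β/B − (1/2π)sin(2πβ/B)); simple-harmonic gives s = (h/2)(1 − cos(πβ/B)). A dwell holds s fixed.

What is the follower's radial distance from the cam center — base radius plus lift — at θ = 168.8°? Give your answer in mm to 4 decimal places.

seg 1 [0°–159.3°] cycloidal, h=10: full span → s += 10 → s = 10.0000
seg 2 [159.3°–193°] simple-harmonic, h=-10: θ=168.8° here. β=9.5, B=33.7. -10/2·(1 − cos(π·0.2819)) = -1.8359 → s = 8.1641
radial distance = base radius + s = 13 + 8.1641 = 21.1641

21.1641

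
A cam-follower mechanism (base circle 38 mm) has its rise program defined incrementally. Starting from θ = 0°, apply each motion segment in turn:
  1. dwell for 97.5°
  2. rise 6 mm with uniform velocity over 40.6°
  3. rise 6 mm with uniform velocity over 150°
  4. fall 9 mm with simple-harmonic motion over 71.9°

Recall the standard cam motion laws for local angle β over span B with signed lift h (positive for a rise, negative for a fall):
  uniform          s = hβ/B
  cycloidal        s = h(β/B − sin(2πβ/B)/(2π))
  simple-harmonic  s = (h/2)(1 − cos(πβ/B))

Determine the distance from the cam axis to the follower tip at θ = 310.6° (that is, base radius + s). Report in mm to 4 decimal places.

seg 1 [0°–97.5°] dwell: s stays 0.0000
seg 2 [97.5°–138.1°] uniform, h=6: full span → s += 6 → s = 6.0000
seg 3 [138.1°–288.1°] uniform, h=6: full span → s += 6 → s = 12.0000
seg 4 [288.1°–360°] simple-harmonic, h=-9: θ=310.6° here. β=22.5, B=71.9. -9/2·(1 − cos(π·0.3129)) = -2.0050 → s = 9.9950
radial distance = base radius + s = 38 + 9.9950 = 47.9950

47.9950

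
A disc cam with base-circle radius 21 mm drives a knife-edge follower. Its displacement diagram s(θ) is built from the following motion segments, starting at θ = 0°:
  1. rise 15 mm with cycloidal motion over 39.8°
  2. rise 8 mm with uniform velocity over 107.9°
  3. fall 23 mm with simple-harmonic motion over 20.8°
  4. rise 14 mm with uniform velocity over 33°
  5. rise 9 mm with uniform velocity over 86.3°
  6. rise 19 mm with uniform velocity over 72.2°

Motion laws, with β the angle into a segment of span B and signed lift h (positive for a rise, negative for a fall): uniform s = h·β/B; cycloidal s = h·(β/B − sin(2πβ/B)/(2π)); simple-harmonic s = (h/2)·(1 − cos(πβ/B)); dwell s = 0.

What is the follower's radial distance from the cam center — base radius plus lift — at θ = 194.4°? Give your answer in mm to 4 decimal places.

seg 1 [0°–39.8°] cycloidal, h=15: full span → s += 15 → s = 15.0000
seg 2 [39.8°–147.7°] uniform, h=8: full span → s += 8 → s = 23.0000
seg 3 [147.7°–168.5°] simple-harmonic, h=-23: full span → s += -23 → s = 0.0000
seg 4 [168.5°–201.5°] uniform, h=14: θ=194.4° here. β=25.9, B=33. 14·25.9/33 = 10.9879 → s = 10.9879
radial distance = base radius + s = 21 + 10.9879 = 31.9879

31.9879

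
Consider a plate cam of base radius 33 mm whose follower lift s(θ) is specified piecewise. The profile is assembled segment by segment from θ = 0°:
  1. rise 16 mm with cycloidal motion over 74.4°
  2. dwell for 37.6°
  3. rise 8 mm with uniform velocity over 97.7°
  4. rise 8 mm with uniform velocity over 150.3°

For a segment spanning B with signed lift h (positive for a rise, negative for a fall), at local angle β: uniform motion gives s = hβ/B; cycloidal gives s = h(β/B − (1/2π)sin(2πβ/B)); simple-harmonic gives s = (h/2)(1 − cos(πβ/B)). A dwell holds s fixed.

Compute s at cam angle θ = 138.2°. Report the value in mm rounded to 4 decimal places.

seg 1 [0°–74.4°] cycloidal, h=16: full span → s += 16 → s = 16.0000
seg 2 [74.4°–112°] dwell: s stays 16.0000
seg 3 [112°–209.7°] uniform, h=8: θ=138.2° here. β=26.2, B=97.7. 8·26.2/97.7 = 2.1453 → s = 18.1453

18.1453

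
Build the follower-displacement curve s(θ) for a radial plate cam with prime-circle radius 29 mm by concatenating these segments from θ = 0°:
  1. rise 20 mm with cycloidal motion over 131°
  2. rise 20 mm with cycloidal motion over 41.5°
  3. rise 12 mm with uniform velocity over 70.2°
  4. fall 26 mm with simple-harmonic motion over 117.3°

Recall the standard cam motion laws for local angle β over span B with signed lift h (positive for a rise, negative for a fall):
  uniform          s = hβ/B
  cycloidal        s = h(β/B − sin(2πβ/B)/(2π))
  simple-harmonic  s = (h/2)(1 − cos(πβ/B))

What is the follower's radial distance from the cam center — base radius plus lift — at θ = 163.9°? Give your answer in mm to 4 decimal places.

seg 1 [0°–131°] cycloidal, h=20: full span → s += 20 → s = 20.0000
seg 2 [131°–172.5°] cycloidal, h=20: θ=163.9° here. β=32.9, B=41.5. 20·(0.7928 − sin(2π·0.7928)/(2π)) = 18.9243 → s = 38.9243
radial distance = base radius + s = 29 + 38.9243 = 67.9243

67.9243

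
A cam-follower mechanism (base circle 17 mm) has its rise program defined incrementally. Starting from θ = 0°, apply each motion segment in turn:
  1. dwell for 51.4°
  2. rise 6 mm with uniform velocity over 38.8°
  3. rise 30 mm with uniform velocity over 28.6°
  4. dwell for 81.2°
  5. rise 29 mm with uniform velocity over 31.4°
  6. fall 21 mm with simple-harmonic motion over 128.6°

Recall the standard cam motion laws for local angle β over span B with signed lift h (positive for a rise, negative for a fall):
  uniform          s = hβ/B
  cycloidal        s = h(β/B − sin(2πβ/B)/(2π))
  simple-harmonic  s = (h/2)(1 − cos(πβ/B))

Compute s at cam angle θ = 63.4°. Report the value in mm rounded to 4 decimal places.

seg 1 [0°–51.4°] dwell: s stays 0.0000
seg 2 [51.4°–90.2°] uniform, h=6: θ=63.4° here. β=12, B=38.8. 6·12/38.8 = 1.8557 → s = 1.8557

1.8557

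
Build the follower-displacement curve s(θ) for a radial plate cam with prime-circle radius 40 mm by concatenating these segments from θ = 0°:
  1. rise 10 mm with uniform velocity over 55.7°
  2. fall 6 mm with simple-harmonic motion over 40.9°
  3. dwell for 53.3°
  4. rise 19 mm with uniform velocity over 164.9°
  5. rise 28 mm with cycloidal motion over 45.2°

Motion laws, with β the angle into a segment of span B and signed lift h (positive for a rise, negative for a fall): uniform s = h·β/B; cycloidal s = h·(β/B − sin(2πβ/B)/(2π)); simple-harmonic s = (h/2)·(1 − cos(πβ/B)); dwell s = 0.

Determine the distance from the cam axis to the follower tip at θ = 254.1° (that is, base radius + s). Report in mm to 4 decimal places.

seg 1 [0°–55.7°] uniform, h=10: full span → s += 10 → s = 10.0000
seg 2 [55.7°–96.6°] simple-harmonic, h=-6: full span → s += -6 → s = 4.0000
seg 3 [96.6°–149.9°] dwell: s stays 4.0000
seg 4 [149.9°–314.8°] uniform, h=19: θ=254.1° here. β=104.2, B=164.9. 19·104.2/164.9 = 12.0061 → s = 16.0061
radial distance = base radius + s = 40 + 16.0061 = 56.0061

56.0061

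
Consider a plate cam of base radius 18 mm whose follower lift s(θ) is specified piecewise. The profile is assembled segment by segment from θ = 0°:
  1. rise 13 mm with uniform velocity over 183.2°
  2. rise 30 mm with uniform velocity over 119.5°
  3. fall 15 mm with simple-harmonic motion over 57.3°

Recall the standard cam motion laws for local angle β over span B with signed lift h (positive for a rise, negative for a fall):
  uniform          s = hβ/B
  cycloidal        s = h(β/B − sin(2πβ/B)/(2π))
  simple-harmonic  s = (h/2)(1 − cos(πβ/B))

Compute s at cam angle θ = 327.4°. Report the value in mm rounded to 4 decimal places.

seg 1 [0°–183.2°] uniform, h=13: full span → s += 13 → s = 13.0000
seg 2 [183.2°–302.7°] uniform, h=30: full span → s += 30 → s = 43.0000
seg 3 [302.7°–360°] simple-harmonic, h=-15: θ=327.4° here. β=24.7, B=57.3. -15/2·(1 − cos(π·0.4311)) = -5.8884 → s = 37.1116

37.1116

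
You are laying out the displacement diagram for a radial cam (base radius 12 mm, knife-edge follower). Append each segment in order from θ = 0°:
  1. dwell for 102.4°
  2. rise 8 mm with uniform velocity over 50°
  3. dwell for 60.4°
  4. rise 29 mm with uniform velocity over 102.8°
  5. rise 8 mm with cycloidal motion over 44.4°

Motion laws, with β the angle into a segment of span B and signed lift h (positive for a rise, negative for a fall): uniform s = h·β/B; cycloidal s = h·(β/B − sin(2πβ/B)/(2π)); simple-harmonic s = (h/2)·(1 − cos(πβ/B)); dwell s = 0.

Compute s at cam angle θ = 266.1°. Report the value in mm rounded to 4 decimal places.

seg 1 [0°–102.4°] dwell: s stays 0.0000
seg 2 [102.4°–152.4°] uniform, h=8: full span → s += 8 → s = 8.0000
seg 3 [152.4°–212.8°] dwell: s stays 8.0000
seg 4 [212.8°–315.6°] uniform, h=29: θ=266.1° here. β=53.3, B=102.8. 29·53.3/102.8 = 15.0360 → s = 23.0360

23.0360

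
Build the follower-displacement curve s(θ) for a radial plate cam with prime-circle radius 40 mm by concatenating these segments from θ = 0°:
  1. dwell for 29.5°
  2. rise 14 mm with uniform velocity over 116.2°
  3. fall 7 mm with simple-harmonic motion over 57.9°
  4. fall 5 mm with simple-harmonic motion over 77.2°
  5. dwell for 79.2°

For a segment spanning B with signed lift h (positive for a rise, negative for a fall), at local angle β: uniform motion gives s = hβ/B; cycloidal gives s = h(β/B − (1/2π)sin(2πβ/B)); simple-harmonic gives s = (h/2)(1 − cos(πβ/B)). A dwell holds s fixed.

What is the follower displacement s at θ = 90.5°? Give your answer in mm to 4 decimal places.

seg 1 [0°–29.5°] dwell: s stays 0.0000
seg 2 [29.5°–145.7°] uniform, h=14: θ=90.5° here. β=61, B=116.2. 14·61/116.2 = 7.3494 → s = 7.3494

7.3494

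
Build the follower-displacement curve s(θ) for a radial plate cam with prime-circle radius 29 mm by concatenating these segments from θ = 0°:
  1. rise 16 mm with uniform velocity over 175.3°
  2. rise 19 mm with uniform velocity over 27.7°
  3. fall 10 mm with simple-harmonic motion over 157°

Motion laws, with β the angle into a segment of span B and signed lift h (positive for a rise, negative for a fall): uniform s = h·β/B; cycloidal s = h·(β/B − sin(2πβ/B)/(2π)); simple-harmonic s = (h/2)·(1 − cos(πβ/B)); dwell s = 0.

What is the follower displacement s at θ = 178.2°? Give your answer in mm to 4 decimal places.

seg 1 [0°–175.3°] uniform, h=16: full span → s += 16 → s = 16.0000
seg 2 [175.3°–203°] uniform, h=19: θ=178.2° here. β=2.9, B=27.7. 19·2.9/27.7 = 1.9892 → s = 17.9892

17.9892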